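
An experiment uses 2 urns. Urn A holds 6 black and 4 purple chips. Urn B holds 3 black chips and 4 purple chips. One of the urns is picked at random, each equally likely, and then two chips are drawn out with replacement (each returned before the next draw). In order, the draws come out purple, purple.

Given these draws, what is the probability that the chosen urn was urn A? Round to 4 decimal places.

0.3289

Compute the likelihood of the observed sequence for each case: P(data | urn A) = (4/10)(4/10) = 0.16; P(data | urn B) = (4/7)(4/7) = 0.32653.
The prior-weighted likelihoods are 1/2 · 0.16 = 0.08, 1/2 · 0.32653 = 0.16327; summing to 0.24327.
By Bayes' rule, P(urn A | data) = (0.08) / (0.24327) = 0.32886.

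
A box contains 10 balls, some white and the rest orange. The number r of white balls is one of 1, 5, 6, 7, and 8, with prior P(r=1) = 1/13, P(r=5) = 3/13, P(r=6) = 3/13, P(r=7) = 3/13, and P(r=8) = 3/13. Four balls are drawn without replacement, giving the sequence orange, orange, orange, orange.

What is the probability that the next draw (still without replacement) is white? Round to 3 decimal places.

Under each hypothesis, the probability of the observed sequence is: P(data | r = 1) = (9/10)(8/9)(7/8)(6/7) = 3/5; P(data | r = 5) = (5/10)(4/9)(3/8)(2/7) = 1/42; P(data | r = 6) = (4/10)(3/9)(2/8)(1/7) = 1/210; P(data | r = 7) = (3/10)(2/9)(1/8)(0/7) = 0; P(data | r = 8) = (2/10)(1/9)(0/8) = 0.
The prior-weighted likelihoods are 1/13 · 3/5 = 3/65, 3/13 · 1/42 = 1/182, 3/13 · 1/210 = 1/910, 3/13 · 0 = 0, 3/13 · 0 = 0; these sum to 24/455.
The posterior is then P(r = 1 | data) = 7/8, P(r = 5 | data) = 5/48, P(r = 6 | data) = 1/48, P(r = 7 | data) = 0, P(r = 8 | data) = 0.
Averaging over the posterior, P(white next | data) = (1/6)(7/8) + (5/6)(5/48) + (1)(1/48) = 73/288.

0.253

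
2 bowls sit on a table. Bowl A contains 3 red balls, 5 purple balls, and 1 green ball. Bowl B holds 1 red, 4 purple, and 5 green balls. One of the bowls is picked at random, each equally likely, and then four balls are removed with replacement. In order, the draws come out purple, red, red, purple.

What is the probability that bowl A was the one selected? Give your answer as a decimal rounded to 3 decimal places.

0.955

Compute the likelihood of the observed sequence for each case: P(data | bowl A) = (5/9)(3/9)(3/9)(5/9) = 0.034294; P(data | bowl B) = (4/10)(1/10)(1/10)(4/10) = 0.0016.
Multiplying each by its prior: 1/2 · 0.034294 = 0.017147, 1/2 · 0.0016 = 0.0008; summing to 0.017947.
By Bayes' rule, P(bowl A | data) = (0.017147) / (0.017947) = 0.95542.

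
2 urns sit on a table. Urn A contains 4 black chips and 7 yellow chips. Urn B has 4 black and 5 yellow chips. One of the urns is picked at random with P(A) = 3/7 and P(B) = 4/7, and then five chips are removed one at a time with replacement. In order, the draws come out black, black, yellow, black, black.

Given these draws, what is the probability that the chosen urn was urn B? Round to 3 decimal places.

The likelihood of the observed sequence under each hypothesis: P(data | urn A) = (4/11)(4/11)(7/11)(4/11)(4/11) = 0.011127; P(data | urn B) = (4/9)(4/9)(5/9)(4/9)(4/9) = 0.021677.
The prior-weighted likelihoods are 3/7 · 0.011127 = 0.0047687, 4/7 · 0.021677 = 0.012387; summing to 0.017155.
So P(urn B | data) = (0.012387) / (0.017155) = 0.72203.

0.722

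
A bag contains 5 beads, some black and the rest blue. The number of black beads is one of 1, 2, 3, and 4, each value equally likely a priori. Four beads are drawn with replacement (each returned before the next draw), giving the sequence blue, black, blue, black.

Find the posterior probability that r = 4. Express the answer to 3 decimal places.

0.154

For each hypothesis, P(data | H) works out to: P(data | r = 1) = (4/5)(1/5)(4/5)(1/5) = 16/625; P(data | r = 2) = (3/5)(2/5)(3/5)(2/5) = 36/625; P(data | r = 3) = (2/5)(3/5)(2/5)(3/5) = 36/625; P(data | r = 4) = (1/5)(4/5)(1/5)(4/5) = 16/625.
Weighting by the prior gives 1/4 · 16/625 = 4/625, 1/4 · 36/625 = 9/625, 1/4 · 36/625 = 9/625, 1/4 · 16/625 = 4/625; these sum to 26/625.
So P(r = 4 | data) = (4/625) / (26/625) = 2/13.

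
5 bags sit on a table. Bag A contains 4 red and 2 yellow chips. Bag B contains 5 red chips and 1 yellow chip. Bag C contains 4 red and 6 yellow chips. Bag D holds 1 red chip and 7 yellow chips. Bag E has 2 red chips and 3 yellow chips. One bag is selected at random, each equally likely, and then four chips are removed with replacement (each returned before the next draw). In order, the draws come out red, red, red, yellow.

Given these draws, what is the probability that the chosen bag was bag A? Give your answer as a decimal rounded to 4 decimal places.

Compute the likelihood of the observed sequence for each case: P(data | bag A) = (4/6)(4/6)(4/6)(2/6) = 0.098765; P(data | bag B) = (5/6)(5/6)(5/6)(1/6) = 0.096451; P(data | bag C) = (4/10)(4/10)(4/10)(6/10) = 0.0384; P(data | bag D) = (1/8)(1/8)(1/8)(7/8) = 0.001709; P(data | bag E) = (2/5)(2/5)(2/5)(3/5) = 0.0384.
The prior-weighted likelihoods are 1/5 · 0.098765 = 0.019753, 1/5 · 0.096451 = 0.01929, 1/5 · 0.0384 = 0.00768, 1/5 · 0.001709 = 0.0003418, 1/5 · 0.0384 = 0.00768; these sum to 0.054745.
Hence P(bag A | data) = (0.019753) / (0.054745) = 0.36082.

0.3608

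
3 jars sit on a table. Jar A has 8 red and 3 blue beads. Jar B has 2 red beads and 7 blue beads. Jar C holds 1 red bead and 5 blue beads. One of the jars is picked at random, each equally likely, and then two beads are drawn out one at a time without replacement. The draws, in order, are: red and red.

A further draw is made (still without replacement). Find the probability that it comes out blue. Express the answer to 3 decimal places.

Compute the likelihood of the observed sequence for each case: P(data | jar A) = (8/11)(7/10) = 0.50909; P(data | jar B) = (2/9)(1/8) = 0.027778; P(data | jar C) = (1/6)(0/5) = 0.
The prior-weighted likelihoods are 1/3 · 0.50909 = 0.1697, 1/3 · 0.027778 = 0.0092593, 1/3 · 0 = 0; these sum to 0.17896.
Normalising, the posterior is P(jar A | data) = 0.94826, P(jar B | data) = 0.05174, P(jar C | data) = 0.
Averaging over the posterior, P(blue next | data) = (1/3)(0.94826) + (1)(0.05174) = 0.36783.

0.368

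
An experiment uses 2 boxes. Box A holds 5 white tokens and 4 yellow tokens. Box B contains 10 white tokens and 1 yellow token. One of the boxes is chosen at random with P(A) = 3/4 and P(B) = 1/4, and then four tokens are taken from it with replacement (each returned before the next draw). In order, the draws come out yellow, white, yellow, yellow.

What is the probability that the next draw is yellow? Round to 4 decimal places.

The likelihood of the observed sequence under each hypothesis: P(data | box A) = (4/9)(5/9)(4/9)(4/9) = 0.048773; P(data | box B) = (1/11)(10/11)(1/11)(1/11) = 0.00068301.
Multiplying each by its prior: 3/4 · 0.048773 = 0.03658, 1/4 · 0.00068301 = 0.00017075; summing to 0.036751.
Dividing through by the total gives posterior P(box A | data) = 0.99535, P(box B | data) = 0.0046463.
Averaging over the posterior, P(yellow next | data) = (4/9)(0.99535) + (1/11)(0.0046463) = 0.4428.

0.4428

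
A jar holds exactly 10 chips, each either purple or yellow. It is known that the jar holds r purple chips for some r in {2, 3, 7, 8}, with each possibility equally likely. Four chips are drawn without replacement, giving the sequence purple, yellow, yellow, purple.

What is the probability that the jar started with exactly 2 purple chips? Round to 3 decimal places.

Under each hypothesis, the probability of the observed sequence is: P(data | r = 2) = (2/10)(8/9)(7/8)(1/7) = 1/45; P(data | r = 3) = (3/10)(7/9)(6/8)(2/7) = 1/20; P(data | r = 7) = (7/10)(3/9)(2/8)(6/7) = 1/20; P(data | r = 8) = (8/10)(2/9)(1/8)(7/7) = 1/45.
The prior-weighted likelihoods are 1/4 · 1/45 = 1/180, 1/4 · 1/20 = 1/80, 1/4 · 1/20 = 1/80, 1/4 · 1/45 = 1/180; summing to 13/360.
By Bayes' rule, P(r = 2 | data) = (1/180) / (13/360) = 2/13.

0.154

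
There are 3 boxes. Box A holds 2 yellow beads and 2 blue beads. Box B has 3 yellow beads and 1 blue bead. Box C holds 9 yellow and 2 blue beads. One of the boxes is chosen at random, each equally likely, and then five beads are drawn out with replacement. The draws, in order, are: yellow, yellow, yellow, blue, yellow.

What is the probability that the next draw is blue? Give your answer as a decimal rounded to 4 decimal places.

0.2618

Under each hypothesis, the probability of the observed sequence is: P(data | box A) = (2/4)(2/4)(2/4)(2/4)(2/4) = 0.03125; P(data | box B) = (3/4)(3/4)(3/4)(1/4)(3/4) = 0.079102; P(data | box C) = (9/11)(9/11)(9/11)(2/11)(9/11) = 0.081477.
The prior-weighted likelihoods are 1/3 · 0.03125 = 0.010417, 1/3 · 0.079102 = 0.026367, 1/3 · 0.081477 = 0.027159; summing to 0.063943.
Dividing through by the total gives posterior P(box A | data) = 0.16291, P(box B | data) = 0.41235, P(box C | data) = 0.42474.
The predictive probability is P(blue next | data) = (1/2)(0.16291) + (1/4)(0.41235) + (2/11)(0.42474) = 0.26177.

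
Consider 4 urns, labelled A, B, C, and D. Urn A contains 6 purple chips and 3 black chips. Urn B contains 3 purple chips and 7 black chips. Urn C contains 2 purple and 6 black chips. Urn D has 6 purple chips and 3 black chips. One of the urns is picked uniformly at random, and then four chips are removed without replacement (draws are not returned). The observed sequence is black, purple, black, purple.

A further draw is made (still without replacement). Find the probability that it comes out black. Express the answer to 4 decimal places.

Under each hypothesis, the probability of the observed sequence is: P(data | urn A) = (3/9)(6/8)(2/7)(5/6) = 5/84; P(data | urn B) = (7/10)(3/9)(6/8)(2/7) = 1/20; P(data | urn C) = (6/8)(2/7)(5/6)(1/5) = 1/28; P(data | urn D) = (3/9)(6/8)(2/7)(5/6) = 5/84.
Multiplying each by its prior: 1/4 · 5/84 = 5/336, 1/4 · 1/20 = 1/80, 1/4 · 1/28 = 1/112, 1/4 · 5/84 = 5/336; summing to 43/840.
The posterior is then P(urn A | data) = 25/86, P(urn B | data) = 21/86, P(urn C | data) = 15/86, P(urn D | data) = 25/86.
So P(black next | data) = Σ P(black next | H) P(H | data) = (1/5)(25/86) + (5/6)(21/86) + (1)(15/86) + (1/5)(25/86) = 85/172.

0.4942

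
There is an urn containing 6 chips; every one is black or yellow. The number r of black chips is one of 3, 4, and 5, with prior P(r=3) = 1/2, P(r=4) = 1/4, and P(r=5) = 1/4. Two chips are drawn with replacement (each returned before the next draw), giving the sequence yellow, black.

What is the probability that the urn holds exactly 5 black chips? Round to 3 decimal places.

Compute the likelihood of the observed sequence for each case: P(data | r = 3) = (3/6)(3/6) = 1/4; P(data | r = 4) = (2/6)(4/6) = 2/9; P(data | r = 5) = (1/6)(5/6) = 5/36.
The prior-weighted likelihoods are 1/2 · 1/4 = 1/8, 1/4 · 2/9 = 1/18, 1/4 · 5/36 = 5/144; these sum to 31/144.
Therefore the posterior P(r = 5 | data) = (5/144) / (31/144) = 5/31.

0.161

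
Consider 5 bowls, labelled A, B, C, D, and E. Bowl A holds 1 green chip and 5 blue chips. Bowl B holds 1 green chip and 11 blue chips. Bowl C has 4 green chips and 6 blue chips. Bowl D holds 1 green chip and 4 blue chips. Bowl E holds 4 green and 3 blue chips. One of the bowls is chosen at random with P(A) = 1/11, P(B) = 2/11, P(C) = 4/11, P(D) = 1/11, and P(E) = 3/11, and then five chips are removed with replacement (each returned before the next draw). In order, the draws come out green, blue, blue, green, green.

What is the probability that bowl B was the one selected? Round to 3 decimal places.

Compute the likelihood of the observed sequence for each case: P(data | bowl A) = (1/6)(5/6)(5/6)(1/6)(1/6) = 0.003215; P(data | bowl B) = (1/12)(11/12)(11/12)(1/12)(1/12) = 0.00048627; P(data | bowl C) = (4/10)(6/10)(6/10)(4/10)(4/10) = 0.02304; P(data | bowl D) = (1/5)(4/5)(4/5)(1/5)(1/5) = 0.00512; P(data | bowl E) = (4/7)(3/7)(3/7)(4/7)(4/7) = 0.034271.
The prior-weighted likelihoods are 1/11 · 0.003215 = 0.00029227, 2/11 · 0.00048627 = 8.8413e-05, 4/11 · 0.02304 = 0.0083782, 1/11 · 0.00512 = 0.00046545, 3/11 · 0.034271 = 0.0093468; with total 0.018571.
By Bayes' rule, P(bowl B | data) = (8.8413e-05) / (0.018571) = 0.0047608.

0.005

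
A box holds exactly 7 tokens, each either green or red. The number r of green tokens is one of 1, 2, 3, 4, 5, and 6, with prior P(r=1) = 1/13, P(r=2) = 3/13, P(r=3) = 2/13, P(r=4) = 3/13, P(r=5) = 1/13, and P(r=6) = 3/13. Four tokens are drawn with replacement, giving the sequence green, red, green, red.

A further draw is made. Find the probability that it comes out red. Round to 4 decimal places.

0.5054

The likelihood of the observed sequence under each hypothesis: P(data | r = 1) = (1/7)(6/7)(1/7)(6/7) = 0.014994; P(data | r = 2) = (2/7)(5/7)(2/7)(5/7) = 0.041649; P(data | r = 3) = (3/7)(4/7)(3/7)(4/7) = 0.059975; P(data | r = 4) = (4/7)(3/7)(4/7)(3/7) = 0.059975; P(data | r = 5) = (5/7)(2/7)(5/7)(2/7) = 0.041649; P(data | r = 6) = (6/7)(1/7)(6/7)(1/7) = 0.014994.
The prior-weighted likelihoods are 1/13 · 0.014994 = 0.0011534, 3/13 · 0.041649 = 0.0096114, 2/13 · 0.059975 = 0.0092269, 3/13 · 0.059975 = 0.01384, 1/13 · 0.041649 = 0.0032038, 3/13 · 0.014994 = 0.0034601; with total 0.040496.
Normalising, the posterior is P(r = 1 | data) = 0.028481, P(r = 2 | data) = 0.23734, P(r = 3 | data) = 0.22785, P(r = 4 | data) = 0.34177, P(r = 5 | data) = 0.079114, P(r = 6 | data) = 0.085443.
The predictive probability is P(red next | data) = (6/7)(0.028481) + (5/7)(0.23734) + (4/7)(0.22785) + (3/7)(0.34177) + (2/7)(0.079114) + (1/7)(0.085443) = 0.50542.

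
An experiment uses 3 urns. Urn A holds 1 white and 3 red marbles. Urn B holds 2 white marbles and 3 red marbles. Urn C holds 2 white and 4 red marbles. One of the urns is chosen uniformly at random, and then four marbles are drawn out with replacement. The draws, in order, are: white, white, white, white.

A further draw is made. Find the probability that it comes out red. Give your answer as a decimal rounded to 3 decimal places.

For each hypothesis, P(data | H) works out to: P(data | urn A) = (1/4)(1/4)(1/4)(1/4) = 0.0039062; P(data | urn B) = (2/5)(2/5)(2/5)(2/5) = 0.0256; P(data | urn C) = (2/6)(2/6)(2/6)(2/6) = 0.012346.
The prior-weighted likelihoods are 1/3 · 0.0039062 = 0.0013021, 1/3 · 0.0256 = 0.0085333, 1/3 · 0.012346 = 0.0041152; summing to 0.013951.
Dividing through by the total gives posterior P(urn A | data) = 0.093335, P(urn B | data) = 0.61168, P(urn C | data) = 0.29498.
Averaging over the posterior, P(red next | data) = (3/4)(0.093335) + (3/5)(0.61168) + (2/3)(0.29498) = 0.63367.

0.634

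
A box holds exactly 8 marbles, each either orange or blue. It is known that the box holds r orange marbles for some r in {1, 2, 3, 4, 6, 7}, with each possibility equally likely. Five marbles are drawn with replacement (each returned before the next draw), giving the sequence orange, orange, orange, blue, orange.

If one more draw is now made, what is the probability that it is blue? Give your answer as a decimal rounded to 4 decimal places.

Compute the likelihood of the observed sequence for each case: P(data | r = 1) = (1/8)(1/8)(1/8)(7/8)(1/8) = 0.00021362; P(data | r = 2) = (2/8)(2/8)(2/8)(6/8)(2/8) = 0.0029297; P(data | r = 3) = (3/8)(3/8)(3/8)(5/8)(3/8) = 0.01236; P(data | r = 4) = (4/8)(4/8)(4/8)(4/8)(4/8) = 0.03125; P(data | r = 6) = (6/8)(6/8)(6/8)(2/8)(6/8) = 0.079102; P(data | r = 7) = (7/8)(7/8)(7/8)(1/8)(7/8) = 0.073273.
Weighting by the prior gives 1/6 · 0.00021362 = 3.5604e-05, 1/6 · 0.0029297 = 0.00048828, 1/6 · 0.01236 = 0.0020599, 1/6 · 0.03125 = 0.0052083, 1/6 · 0.079102 = 0.013184, 1/6 · 0.073273 = 0.012212; these sum to 0.033188.
Normalising, the posterior is P(r = 1 | data) = 0.0010728, P(r = 2 | data) = 0.014713, P(r = 3 | data) = 0.062069, P(r = 4 | data) = 0.15693, P(r = 6 | data) = 0.39724, P(r = 7 | data) = 0.36797.
So P(blue next | data) = Σ P(blue next | H) P(H | data) = (7/8)(0.0010728) + (3/4)(0.014713) + (5/8)(0.062069) + (1/2)(0.15693) + (1/4)(0.39724) + (1/8)(0.36797) = 0.27454.

0.2745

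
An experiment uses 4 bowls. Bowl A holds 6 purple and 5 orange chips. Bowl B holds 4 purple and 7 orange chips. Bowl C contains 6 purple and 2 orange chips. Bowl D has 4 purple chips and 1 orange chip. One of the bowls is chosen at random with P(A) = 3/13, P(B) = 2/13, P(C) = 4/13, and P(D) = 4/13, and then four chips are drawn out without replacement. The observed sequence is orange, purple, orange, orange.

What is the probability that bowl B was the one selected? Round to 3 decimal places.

0.609

The likelihood of the observed sequence under each hypothesis: P(data | bowl A) = (5/11)(6/10)(4/9)(3/8) = 1/22; P(data | bowl B) = (7/11)(4/10)(6/9)(5/8) = 7/66; P(data | bowl C) = (2/8)(6/7)(1/6)(0/5) = 0; P(data | bowl D) = (1/5)(4/4)(0/3) = 0.
Weighting by the prior gives 3/13 · 1/22 = 3/286, 2/13 · 7/66 = 7/429, 4/13 · 0 = 0, 4/13 · 0 = 0; these sum to 23/858.
By Bayes' rule, P(bowl B | data) = (7/429) / (23/858) = 14/23.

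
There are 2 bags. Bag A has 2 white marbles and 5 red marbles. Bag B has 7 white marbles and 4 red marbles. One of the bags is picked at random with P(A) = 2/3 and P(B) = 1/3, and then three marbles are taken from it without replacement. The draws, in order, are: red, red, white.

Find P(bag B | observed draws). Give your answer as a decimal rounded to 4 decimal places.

0.1822

Under each hypothesis, the probability of the observed sequence is: P(data | bag A) = (5/7)(4/6)(2/5) = 0.19048; P(data | bag B) = (4/11)(3/10)(7/9) = 0.084848.
The prior-weighted likelihoods are 2/3 · 0.19048 = 0.12698, 1/3 · 0.084848 = 0.028283; these sum to 0.15527.
So P(bag B | data) = (0.028283) / (0.15527) = 0.18216.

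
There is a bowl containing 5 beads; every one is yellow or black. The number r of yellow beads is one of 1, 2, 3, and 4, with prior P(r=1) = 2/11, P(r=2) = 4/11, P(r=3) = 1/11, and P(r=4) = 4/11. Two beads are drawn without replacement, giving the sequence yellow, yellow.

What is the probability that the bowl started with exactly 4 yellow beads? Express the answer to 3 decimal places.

Under each hypothesis, the probability of the observed sequence is: P(data | r = 1) = (1/5)(0/4) = 0; P(data | r = 2) = (2/5)(1/4) = 1/10; P(data | r = 3) = (3/5)(2/4) = 3/10; P(data | r = 4) = (4/5)(3/4) = 3/5.
The prior-weighted likelihoods are 2/11 · 0 = 0, 4/11 · 1/10 = 2/55, 1/11 · 3/10 = 3/110, 4/11 · 3/5 = 12/55; these sum to 31/110.
Hence P(r = 4 | data) = (12/55) / (31/110) = 24/31.

0.774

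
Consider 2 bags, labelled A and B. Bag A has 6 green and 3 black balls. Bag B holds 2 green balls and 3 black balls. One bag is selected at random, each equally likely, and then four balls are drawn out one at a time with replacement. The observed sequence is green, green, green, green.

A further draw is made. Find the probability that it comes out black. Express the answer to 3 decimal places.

For each hypothesis, P(data | H) works out to: P(data | bag A) = (6/9)(6/9)(6/9)(6/9) = 0.19753; P(data | bag B) = (2/5)(2/5)(2/5)(2/5) = 0.0256.
Multiplying each by its prior: 1/2 · 0.19753 = 0.098765, 1/2 · 0.0256 = 0.0128; these sum to 0.11157.
Normalising, the posterior is P(bag A | data) = 0.88527, P(bag B | data) = 0.11473.
The predictive probability is P(black next | data) = (1/3)(0.88527) + (3/5)(0.11473) = 0.36393.

0.364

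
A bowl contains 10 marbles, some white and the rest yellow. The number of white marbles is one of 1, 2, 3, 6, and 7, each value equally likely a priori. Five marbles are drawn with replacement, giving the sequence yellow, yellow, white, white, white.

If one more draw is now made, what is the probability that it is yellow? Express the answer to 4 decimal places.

0.4394

Compute the likelihood of the observed sequence for each case: P(data | r = 1) = (9/10)(9/10)(1/10)(1/10)(1/10) = 0.00081; P(data | r = 2) = (8/10)(8/10)(2/10)(2/10)(2/10) = 0.00512; P(data | r = 3) = (7/10)(7/10)(3/10)(3/10)(3/10) = 0.01323; P(data | r = 6) = (4/10)(4/10)(6/10)(6/10)(6/10) = 0.03456; P(data | r = 7) = (3/10)(3/10)(7/10)(7/10)(7/10) = 0.03087.
The prior-weighted likelihoods are 1/5 · 0.00081 = 0.000162, 1/5 · 0.00512 = 0.001024, 1/5 · 0.01323 = 0.002646, 1/5 · 0.03456 = 0.006912, 1/5 · 0.03087 = 0.006174; these sum to 0.016918.
Normalising, the posterior is P(r = 1 | data) = 0.0095756, P(r = 2 | data) = 0.060527, P(r = 3 | data) = 0.1564, P(r = 6 | data) = 0.40856, P(r = 7 | data) = 0.36494.
Averaging over the posterior, P(yellow next | data) = (9/10)(0.0095756) + (4/5)(0.060527) + (7/10)(0.1564) + (2/5)(0.40856) + (3/10)(0.36494) = 0.43943.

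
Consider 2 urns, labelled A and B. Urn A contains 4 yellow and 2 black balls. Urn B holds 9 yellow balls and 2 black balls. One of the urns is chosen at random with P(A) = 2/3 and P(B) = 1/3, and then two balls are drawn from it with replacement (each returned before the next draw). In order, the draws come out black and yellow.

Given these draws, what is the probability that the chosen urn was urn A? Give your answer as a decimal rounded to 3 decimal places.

0.749

Under each hypothesis, the probability of the observed sequence is: P(data | urn A) = (2/6)(4/6) = 0.22222; P(data | urn B) = (2/11)(9/11) = 0.14876.
Multiplying each by its prior: 2/3 · 0.22222 = 0.14815, 1/3 · 0.14876 = 0.049587; summing to 0.19773.
So P(urn A | data) = (0.14815) / (0.19773) = 0.74923.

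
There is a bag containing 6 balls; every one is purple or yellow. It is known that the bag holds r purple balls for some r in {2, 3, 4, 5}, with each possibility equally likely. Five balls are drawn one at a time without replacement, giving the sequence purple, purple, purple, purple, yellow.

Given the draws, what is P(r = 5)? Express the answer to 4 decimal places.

0.7143

For each hypothesis, P(data | H) works out to: P(data | r = 2) = (2/6)(1/5)(0/4) = 0; P(data | r = 3) = (3/6)(2/5)(1/4)(0/3) = 0; P(data | r = 4) = (4/6)(3/5)(2/4)(1/3)(2/2) = 1/15; P(data | r = 5) = (5/6)(4/5)(3/4)(2/3)(1/2) = 1/6.
The prior-weighted likelihoods are 1/4 · 0 = 0, 1/4 · 0 = 0, 1/4 · 1/15 = 1/60, 1/4 · 1/6 = 1/24; with total 7/120.
So P(r = 5 | data) = (1/24) / (7/120) = 5/7.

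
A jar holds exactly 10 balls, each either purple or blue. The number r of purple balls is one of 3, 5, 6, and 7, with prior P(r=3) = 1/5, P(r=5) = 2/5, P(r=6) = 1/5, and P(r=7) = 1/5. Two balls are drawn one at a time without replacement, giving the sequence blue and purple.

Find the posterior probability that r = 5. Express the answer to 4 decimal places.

The likelihood of the observed sequence under each hypothesis: P(data | r = 3) = (7/10)(3/9) = 7/30; P(data | r = 5) = (5/10)(5/9) = 5/18; P(data | r = 6) = (4/10)(6/9) = 4/15; P(data | r = 7) = (3/10)(7/9) = 7/30.
Multiplying each by its prior: 1/5 · 7/30 = 7/150, 2/5 · 5/18 = 1/9, 1/5 · 4/15 = 4/75, 1/5 · 7/30 = 7/150; with total 58/225.
Hence P(r = 5 | data) = (1/9) / (58/225) = 25/58.

0.4310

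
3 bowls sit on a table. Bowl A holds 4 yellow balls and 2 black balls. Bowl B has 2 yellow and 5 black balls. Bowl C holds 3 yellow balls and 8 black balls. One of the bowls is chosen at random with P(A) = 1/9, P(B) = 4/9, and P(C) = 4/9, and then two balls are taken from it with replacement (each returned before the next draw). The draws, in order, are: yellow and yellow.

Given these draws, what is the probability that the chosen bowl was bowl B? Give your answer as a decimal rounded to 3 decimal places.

0.306

The likelihood of the observed sequence under each hypothesis: P(data | bowl A) = (4/6)(4/6) = 0.44444; P(data | bowl B) = (2/7)(2/7) = 0.081633; P(data | bowl C) = (3/11)(3/11) = 0.07438.
Weighting by the prior gives 1/9 · 0.44444 = 0.049383, 4/9 · 0.081633 = 0.036281, 4/9 · 0.07438 = 0.033058; summing to 0.11872.
Hence P(bowl B | data) = (0.036281) / (0.11872) = 0.3056.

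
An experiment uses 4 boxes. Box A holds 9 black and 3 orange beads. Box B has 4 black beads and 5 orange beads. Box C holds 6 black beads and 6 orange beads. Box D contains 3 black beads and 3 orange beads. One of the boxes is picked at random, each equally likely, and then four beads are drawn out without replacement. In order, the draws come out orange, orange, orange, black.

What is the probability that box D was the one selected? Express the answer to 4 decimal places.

For each hypothesis, P(data | H) works out to: P(data | box A) = (3/12)(2/11)(1/10)(9/9) = 0.0045455; P(data | box B) = (5/9)(4/8)(3/7)(4/6) = 0.079365; P(data | box C) = (6/12)(5/11)(4/10)(6/9) = 0.060606; P(data | box D) = (3/6)(2/5)(1/4)(3/3) = 0.05.
The prior-weighted likelihoods are 1/4 · 0.0045455 = 0.0011364, 1/4 · 0.079365 = 0.019841, 1/4 · 0.060606 = 0.015152, 1/4 · 0.05 = 0.0125; with total 0.048629.
By Bayes' rule, P(box D | data) = (0.0125) / (0.048629) = 0.25705.

0.2570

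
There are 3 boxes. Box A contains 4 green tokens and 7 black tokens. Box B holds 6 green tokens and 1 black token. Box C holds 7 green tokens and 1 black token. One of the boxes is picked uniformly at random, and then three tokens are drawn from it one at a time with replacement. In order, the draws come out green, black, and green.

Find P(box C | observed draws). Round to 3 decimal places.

The likelihood of the observed sequence under each hypothesis: P(data | box A) = (4/11)(7/11)(4/11) = 0.084147; P(data | box B) = (6/7)(1/7)(6/7) = 0.10496; P(data | box C) = (7/8)(1/8)(7/8) = 0.095703.
Weighting by the prior gives 1/3 · 0.084147 = 0.028049, 1/3 · 0.10496 = 0.034985, 1/3 · 0.095703 = 0.031901; summing to 0.094936.
Therefore the posterior P(box C | data) = (0.031901) / (0.094936) = 0.33603.

0.336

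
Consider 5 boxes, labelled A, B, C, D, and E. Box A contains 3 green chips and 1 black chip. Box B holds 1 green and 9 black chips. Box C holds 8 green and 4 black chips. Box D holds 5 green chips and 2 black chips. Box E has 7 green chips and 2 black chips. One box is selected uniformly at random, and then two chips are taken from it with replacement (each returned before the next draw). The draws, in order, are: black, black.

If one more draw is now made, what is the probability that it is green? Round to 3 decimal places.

0.268

Compute the likelihood of the observed sequence for each case: P(data | box A) = (1/4)(1/4) = 0.0625; P(data | box B) = (9/10)(9/10) = 0.81; P(data | box C) = (4/12)(4/12) = 0.11111; P(data | box D) = (2/7)(2/7) = 0.081633; P(data | box E) = (2/9)(2/9) = 0.049383.
The prior-weighted likelihoods are 1/5 · 0.0625 = 0.0125, 1/5 · 0.81 = 0.162, 1/5 · 0.11111 = 0.022222, 1/5 · 0.081633 = 0.016327, 1/5 · 0.049383 = 0.0098765; summing to 0.22293.
Normalising, the posterior is P(box A | data) = 0.056073, P(box B | data) = 0.7267, P(box C | data) = 0.099685, P(box D | data) = 0.073238, P(box E | data) = 0.044304.
So P(green next | data) = Σ P(green next | H) P(H | data) = (3/4)(0.056073) + (1/10)(0.7267) + (2/3)(0.099685) + (5/7)(0.073238) + (7/9)(0.044304) = 0.26795.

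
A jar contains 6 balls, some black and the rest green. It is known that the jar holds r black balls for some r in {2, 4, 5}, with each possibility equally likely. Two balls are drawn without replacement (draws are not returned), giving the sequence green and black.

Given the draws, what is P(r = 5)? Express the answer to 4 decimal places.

For each hypothesis, P(data | H) works out to: P(data | r = 2) = (4/6)(2/5) = 4/15; P(data | r = 4) = (2/6)(4/5) = 4/15; P(data | r = 5) = (1/6)(5/5) = 1/6.
Multiplying each by its prior: 1/3 · 4/15 = 4/45, 1/3 · 4/15 = 4/45, 1/3 · 1/6 = 1/18; summing to 7/30.
So P(r = 5 | data) = (1/18) / (7/30) = 5/21.

0.2381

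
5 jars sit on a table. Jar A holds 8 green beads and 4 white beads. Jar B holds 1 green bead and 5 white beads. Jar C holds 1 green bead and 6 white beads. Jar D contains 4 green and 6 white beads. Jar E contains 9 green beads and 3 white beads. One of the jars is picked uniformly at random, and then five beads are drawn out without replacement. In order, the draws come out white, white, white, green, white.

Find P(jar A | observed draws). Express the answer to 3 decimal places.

Compute the likelihood of the observed sequence for each case: P(data | jar A) = (4/12)(3/11)(2/10)(8/9)(1/8) = 0.0020202; P(data | jar B) = (5/6)(4/5)(3/4)(1/3)(2/2) = 0.16667; P(data | jar C) = (6/7)(5/6)(4/5)(1/4)(3/3) = 0.14286; P(data | jar D) = (6/10)(5/9)(4/8)(4/7)(3/6) = 0.047619; P(data | jar E) = (3/12)(2/11)(1/10)(9/9)(0/8) = 0.
Multiplying each by its prior: 1/5 · 0.0020202 = 0.00040404, 1/5 · 0.16667 = 0.033333, 1/5 · 0.14286 = 0.028571, 1/5 · 0.047619 = 0.0095238, 1/5 · 0 = 0; these sum to 0.071833.
So P(jar A | data) = (0.00040404) / (0.071833) = 0.0056247.

0.006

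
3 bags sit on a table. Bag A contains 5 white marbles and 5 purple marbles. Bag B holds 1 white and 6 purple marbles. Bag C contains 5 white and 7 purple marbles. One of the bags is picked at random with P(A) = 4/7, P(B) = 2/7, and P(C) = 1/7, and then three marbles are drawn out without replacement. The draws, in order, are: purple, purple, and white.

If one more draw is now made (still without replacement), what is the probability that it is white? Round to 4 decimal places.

Compute the likelihood of the observed sequence for each case: P(data | bag A) = (5/10)(4/9)(5/8) = 0.13889; P(data | bag B) = (6/7)(5/6)(1/5) = 0.14286; P(data | bag C) = (7/12)(6/11)(5/10) = 0.15909.
Multiplying each by its prior: 4/7 · 0.13889 = 0.079365, 2/7 · 0.14286 = 0.040816, 1/7 · 0.15909 = 0.022727; these sum to 0.14291.
Normalising, the posterior is P(bag A | data) = 0.55536, P(bag B | data) = 0.28561, P(bag C | data) = 0.15903.
So P(white next | data) = Σ P(white next | H) P(H | data) = (4/7)(0.55536) + (0)(0.28561) + (4/9)(0.15903) = 0.38803.

0.3880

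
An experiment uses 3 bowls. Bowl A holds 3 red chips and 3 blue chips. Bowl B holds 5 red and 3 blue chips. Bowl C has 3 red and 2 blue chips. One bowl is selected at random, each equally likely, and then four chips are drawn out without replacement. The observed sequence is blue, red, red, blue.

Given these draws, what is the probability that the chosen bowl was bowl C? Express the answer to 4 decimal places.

The likelihood of the observed sequence under each hypothesis: P(data | bowl A) = (3/6)(3/5)(2/4)(2/3) = 1/10; P(data | bowl B) = (3/8)(5/7)(4/6)(2/5) = 1/14; P(data | bowl C) = (2/5)(3/4)(2/3)(1/2) = 1/10.
Weighting by the prior gives 1/3 · 1/10 = 1/30, 1/3 · 1/14 = 1/42, 1/3 · 1/10 = 1/30; summing to 19/210.
Hence P(bowl C | data) = (1/30) / (19/210) = 7/19.

0.3684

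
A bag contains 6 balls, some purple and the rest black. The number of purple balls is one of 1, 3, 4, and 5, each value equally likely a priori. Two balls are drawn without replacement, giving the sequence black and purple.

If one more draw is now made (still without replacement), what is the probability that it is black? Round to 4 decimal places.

0.4259

Compute the likelihood of the observed sequence for each case: P(data | r = 1) = (5/6)(1/5) = 1/6; P(data | r = 3) = (3/6)(3/5) = 3/10; P(data | r = 4) = (2/6)(4/5) = 4/15; P(data | r = 5) = (1/6)(5/5) = 1/6.
Multiplying each by its prior: 1/4 · 1/6 = 1/24, 1/4 · 3/10 = 3/40, 1/4 · 4/15 = 1/15, 1/4 · 1/6 = 1/24; summing to 9/40.
Dividing through by the total gives posterior P(r = 1 | data) = 5/27, P(r = 3 | data) = 1/3, P(r = 4 | data) = 8/27, P(r = 5 | data) = 5/27.
The predictive probability is P(black next | data) = (1)(5/27) + (1/2)(1/3) + (1/4)(8/27) + (0)(5/27) = 23/54.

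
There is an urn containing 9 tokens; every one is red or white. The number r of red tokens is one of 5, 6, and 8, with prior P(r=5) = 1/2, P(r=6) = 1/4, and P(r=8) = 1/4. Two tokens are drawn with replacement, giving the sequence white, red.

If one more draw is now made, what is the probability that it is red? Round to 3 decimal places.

0.626

Compute the likelihood of the observed sequence for each case: P(data | r = 5) = (4/9)(5/9) = 20/81; P(data | r = 6) = (3/9)(6/9) = 2/9; P(data | r = 8) = (1/9)(8/9) = 8/81.
Weighting by the prior gives 1/2 · 20/81 = 10/81, 1/4 · 2/9 = 1/18, 1/4 · 8/81 = 2/81; these sum to 11/54.
Normalising, the posterior is P(r = 5 | data) = 20/33, P(r = 6 | data) = 3/11, P(r = 8 | data) = 4/33.
Averaging over the posterior, P(red next | data) = (5/9)(20/33) + (2/3)(3/11) + (8/9)(4/33) = 62/99.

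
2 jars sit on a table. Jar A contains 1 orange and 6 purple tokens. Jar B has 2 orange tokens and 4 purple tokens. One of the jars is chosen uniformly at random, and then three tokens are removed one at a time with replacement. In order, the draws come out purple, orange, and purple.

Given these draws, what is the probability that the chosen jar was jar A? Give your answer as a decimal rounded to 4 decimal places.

Compute the likelihood of the observed sequence for each case: P(data | jar A) = (6/7)(1/7)(6/7) = 0.10496; P(data | jar B) = (4/6)(2/6)(4/6) = 0.14815.
Multiplying each by its prior: 1/2 · 0.10496 = 0.052478, 1/2 · 0.14815 = 0.074074; with total 0.12655.
Therefore the posterior P(jar A | data) = (0.052478) / (0.12655) = 0.41468.

0.4147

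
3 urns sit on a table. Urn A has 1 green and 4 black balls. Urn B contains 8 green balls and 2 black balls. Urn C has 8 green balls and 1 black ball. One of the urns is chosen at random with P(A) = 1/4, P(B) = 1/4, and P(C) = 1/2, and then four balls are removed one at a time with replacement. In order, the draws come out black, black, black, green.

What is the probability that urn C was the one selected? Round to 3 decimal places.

Compute the likelihood of the observed sequence for each case: P(data | urn A) = (4/5)(4/5)(4/5)(1/5) = 0.1024; P(data | urn B) = (2/10)(2/10)(2/10)(8/10) = 0.0064; P(data | urn C) = (1/9)(1/9)(1/9)(8/9) = 0.0012193.
The prior-weighted likelihoods are 1/4 · 0.1024 = 0.0256, 1/4 · 0.0064 = 0.0016, 1/2 · 0.0012193 = 0.00060966; summing to 0.02781.
Hence P(urn C | data) = (0.00060966) / (0.02781) = 0.021923.

0.022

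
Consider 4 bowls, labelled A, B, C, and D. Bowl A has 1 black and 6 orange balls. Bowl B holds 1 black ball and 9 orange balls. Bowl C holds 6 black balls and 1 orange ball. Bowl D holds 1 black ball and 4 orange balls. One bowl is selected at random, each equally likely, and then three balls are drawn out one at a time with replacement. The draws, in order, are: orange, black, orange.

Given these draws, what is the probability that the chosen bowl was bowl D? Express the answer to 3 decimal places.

0.386

Compute the likelihood of the observed sequence for each case: P(data | bowl A) = (6/7)(1/7)(6/7) = 0.10496; P(data | bowl B) = (9/10)(1/10)(9/10) = 0.081; P(data | bowl C) = (1/7)(6/7)(1/7) = 0.017493; P(data | bowl D) = (4/5)(1/5)(4/5) = 0.128.
Multiplying each by its prior: 1/4 · 0.10496 = 0.026239, 1/4 · 0.081 = 0.02025, 1/4 · 0.017493 = 0.0043732, 1/4 · 0.128 = 0.032; summing to 0.082862.
So P(bowl D | data) = (0.032) / (0.082862) = 0.38618.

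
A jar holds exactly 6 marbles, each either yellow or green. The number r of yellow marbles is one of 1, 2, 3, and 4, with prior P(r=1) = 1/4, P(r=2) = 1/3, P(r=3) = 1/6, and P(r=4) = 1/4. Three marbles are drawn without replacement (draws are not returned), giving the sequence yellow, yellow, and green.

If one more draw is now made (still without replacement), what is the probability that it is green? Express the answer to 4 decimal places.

The likelihood of the observed sequence under each hypothesis: P(data | r = 1) = (1/6)(0/5) = 0; P(data | r = 2) = (2/6)(1/5)(4/4) = 1/15; P(data | r = 3) = (3/6)(2/5)(3/4) = 3/20; P(data | r = 4) = (4/6)(3/5)(2/4) = 1/5.
The prior-weighted likelihoods are 1/4 · 0 = 0, 1/3 · 1/15 = 1/45, 1/6 · 3/20 = 1/40, 1/4 · 1/5 = 1/20; summing to 7/72.
Dividing through by the total gives posterior P(r = 1 | data) = 0, P(r = 2 | data) = 8/35, P(r = 3 | data) = 9/35, P(r = 4 | data) = 18/35.
Averaging over the posterior, P(green next | data) = (1)(8/35) + (2/3)(9/35) + (1/3)(18/35) = 4/7.

0.5714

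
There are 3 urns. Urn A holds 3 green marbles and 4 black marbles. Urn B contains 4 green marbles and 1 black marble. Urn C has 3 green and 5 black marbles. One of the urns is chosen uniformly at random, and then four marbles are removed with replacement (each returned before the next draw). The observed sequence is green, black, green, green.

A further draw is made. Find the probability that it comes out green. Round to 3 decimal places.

Compute the likelihood of the observed sequence for each case: P(data | urn A) = (3/7)(4/7)(3/7)(3/7) = 0.044981; P(data | urn B) = (4/5)(1/5)(4/5)(4/5) = 0.1024; P(data | urn C) = (3/8)(5/8)(3/8)(3/8) = 0.032959.
The prior-weighted likelihoods are 1/3 · 0.044981 = 0.014994, 1/3 · 0.1024 = 0.034133, 1/3 · 0.032959 = 0.010986; with total 0.060113.
Normalising, the posterior is P(urn A | data) = 0.24942, P(urn B | data) = 0.56782, P(urn C | data) = 0.18276.
So P(green next | data) = Σ P(green next | H) P(H | data) = (3/7)(0.24942) + (4/5)(0.56782) + (3/8)(0.18276) = 0.62968.

0.630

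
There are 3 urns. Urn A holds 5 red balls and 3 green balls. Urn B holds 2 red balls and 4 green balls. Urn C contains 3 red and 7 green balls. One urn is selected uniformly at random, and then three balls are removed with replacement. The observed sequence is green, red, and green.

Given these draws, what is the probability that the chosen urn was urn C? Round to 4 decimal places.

0.3838

The likelihood of the observed sequence under each hypothesis: P(data | urn A) = (3/8)(5/8)(3/8) = 0.087891; P(data | urn B) = (4/6)(2/6)(4/6) = 0.14815; P(data | urn C) = (7/10)(3/10)(7/10) = 0.147.
The prior-weighted likelihoods are 1/3 · 0.087891 = 0.029297, 1/3 · 0.14815 = 0.049383, 1/3 · 0.147 = 0.049; with total 0.12768.
By Bayes' rule, P(urn C | data) = (0.049) / (0.12768) = 0.38377.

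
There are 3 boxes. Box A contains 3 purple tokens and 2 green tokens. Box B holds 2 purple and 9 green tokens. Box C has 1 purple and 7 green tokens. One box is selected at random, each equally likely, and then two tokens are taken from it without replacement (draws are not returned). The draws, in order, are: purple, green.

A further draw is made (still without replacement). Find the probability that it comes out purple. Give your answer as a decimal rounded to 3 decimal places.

The likelihood of the observed sequence under each hypothesis: P(data | box A) = (3/5)(2/4) = 0.3; P(data | box B) = (2/11)(9/10) = 0.16364; P(data | box C) = (1/8)(7/7) = 0.125.
Multiplying each by its prior: 1/3 · 0.3 = 0.1, 1/3 · 0.16364 = 0.054545, 1/3 · 0.125 = 0.041667; with total 0.19621.
Normalising, the posterior is P(box A | data) = 0.50965, P(box B | data) = 0.27799, P(box C | data) = 0.21236.
Averaging over the posterior, P(purple next | data) = (2/3)(0.50965) + (1/9)(0.27799) + (0)(0.21236) = 0.37066.

0.371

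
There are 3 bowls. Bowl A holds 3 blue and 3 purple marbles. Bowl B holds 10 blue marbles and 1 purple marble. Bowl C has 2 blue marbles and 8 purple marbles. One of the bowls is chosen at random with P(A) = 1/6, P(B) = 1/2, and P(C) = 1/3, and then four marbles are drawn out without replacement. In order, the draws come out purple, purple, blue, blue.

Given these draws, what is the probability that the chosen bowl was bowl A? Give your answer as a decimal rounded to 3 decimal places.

The likelihood of the observed sequence under each hypothesis: P(data | bowl A) = (3/6)(2/5)(3/4)(2/3) = 1/10; P(data | bowl B) = (1/11)(0/10) = 0; P(data | bowl C) = (8/10)(7/9)(2/8)(1/7) = 1/45.
The prior-weighted likelihoods are 1/6 · 1/10 = 1/60, 1/2 · 0 = 0, 1/3 · 1/45 = 1/135; these sum to 13/540.
Hence P(bowl A | data) = (1/60) / (13/540) = 9/13.

0.692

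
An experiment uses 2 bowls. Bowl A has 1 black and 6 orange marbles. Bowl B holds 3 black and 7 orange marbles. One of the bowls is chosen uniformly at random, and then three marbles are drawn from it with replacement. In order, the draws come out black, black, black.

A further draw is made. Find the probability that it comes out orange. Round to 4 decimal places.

0.7153

For each hypothesis, P(data | H) works out to: P(data | bowl A) = (1/7)(1/7)(1/7) = 0.0029155; P(data | bowl B) = (3/10)(3/10)(3/10) = 0.027.
Weighting by the prior gives 1/2 · 0.0029155 = 0.0014577, 1/2 · 0.027 = 0.0135; summing to 0.014958.
Dividing through by the total gives posterior P(bowl A | data) = 0.097456, P(bowl B | data) = 0.90254.
The predictive probability is P(orange next | data) = (6/7)(0.097456) + (7/10)(0.90254) = 0.71531.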